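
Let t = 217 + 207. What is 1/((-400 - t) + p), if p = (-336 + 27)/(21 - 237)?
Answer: -72/59225 ≈ -0.0012157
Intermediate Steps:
t = 424
p = 103/72 (p = -309/(-216) = -309*(-1/216) = 103/72 ≈ 1.4306)
1/((-400 - t) + p) = 1/((-400 - 1*424) + 103/72) = 1/((-400 - 424) + 103/72) = 1/(-824 + 103/72) = 1/(-59225/72) = -72/59225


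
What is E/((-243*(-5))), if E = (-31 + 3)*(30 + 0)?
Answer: -56/81 ≈ -0.69136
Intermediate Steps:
E = -840 (E = -28*30 = -840)
E/((-243*(-5))) = -840/((-243*(-5))) = -840/1215 = -840*1/1215 = -56/81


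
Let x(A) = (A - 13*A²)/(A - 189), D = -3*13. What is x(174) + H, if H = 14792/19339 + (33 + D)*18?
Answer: 2525708682/96695 ≈ 26120.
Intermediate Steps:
D = -39
x(A) = (A - 13*A²)/(-189 + A)
H = -2073820/19339 (H = 14792/19339 + (33 - 39)*18 = 14792*(1/19339) - 6*18 = 14792/19339 - 108 = -2073820/19339 ≈ -107.24)
x(174) + H = 174*(1 - 13*174)/(-189 + 174) - 2073820/19339 = 174*(1 - 2262)/(-15) - 2073820/19339 = 174*(-1/15)*(-2261) - 2073820/19339 = 131138/5 - 2073820/19339 = 2525708682/96695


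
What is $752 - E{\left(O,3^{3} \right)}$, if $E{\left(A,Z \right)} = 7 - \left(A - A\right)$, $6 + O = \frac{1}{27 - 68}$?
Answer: $745$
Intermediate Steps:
$O = - \frac{247}{41}$ ($O = -6 + \frac{1}{27 - 68} = -6 + \frac{1}{-41} = -6 - \frac{1}{41} = - \frac{247}{41} \approx -6.0244$)
$E{\left(A,Z \right)} = 7$ ($E{\left(A,Z \right)} = 7 - 0 = 7 + 0 = 7$)
$752 - E{\left(O,3^{3} \right)} = 752 - 7 = 745$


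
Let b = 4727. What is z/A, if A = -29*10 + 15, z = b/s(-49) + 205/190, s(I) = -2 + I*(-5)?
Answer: -189589/2539350 ≈ -0.074660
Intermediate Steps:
s(I) = -2 - 5*I
z = 189589/9234 (z = 4727/(-2 - 5*(-49)) + 205/190 = 4727/(-2 + 245) + 205*(1/190) = 4727/243 + 41/38 = 189589/9234 ≈ 20.532)
A = -275 (A = -290 + 15 = -275)
z/A = (189589/9234)/(-275) = (189589/9234)*(-1/275) = -189589/2539350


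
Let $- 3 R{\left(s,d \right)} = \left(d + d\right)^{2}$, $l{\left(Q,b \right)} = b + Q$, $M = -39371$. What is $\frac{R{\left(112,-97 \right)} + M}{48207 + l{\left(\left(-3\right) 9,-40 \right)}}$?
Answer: $- \frac{155749}{144420} \approx -1.0784$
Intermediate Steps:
$l{\left(Q,b \right)} = Q + b$
$R{\left(s,d \right)} = - \frac{4 d^{2}}{3}$ ($R{\left(s,d \right)} = - \frac{\left(d + d\right)^{2}}{3} = - \frac{\left(2 d\right)^{2}}{3} = - \frac{4 d^{2}}{3}$)
$\frac{R{\left(112,-97 \right)} + M}{48207 + l{\left(\left(-3\right) 9,-40 \right)}} = \frac{- \frac{4 \left(-97\right)^{2}}{3} - 39371}{48207 - 67} = \frac{\left(- \frac{4}{3}\right) 9409 - 39371}{48207 - 67} = \frac{- \frac{37636}{3} - 39371}{48207 - 67} = - \frac{155749}{3 \cdot 48140} = \left(- \frac{155749}{3}\right) \frac{1}{48140} = - \frac{155749}{144420}$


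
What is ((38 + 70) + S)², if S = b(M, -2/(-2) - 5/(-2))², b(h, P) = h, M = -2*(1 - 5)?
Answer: 29584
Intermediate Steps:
M = 8 (M = -2*(-4) = 8)
S = 64 (S = 8² = 64)
((38 + 70) + S)² = ((38 + 70) + 64)² = (108 + 64)² = 172² = 29584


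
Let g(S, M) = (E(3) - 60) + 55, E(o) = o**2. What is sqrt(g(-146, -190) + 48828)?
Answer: 8*sqrt(763) ≈ 220.98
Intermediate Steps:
g(S, M) = 4 (g(S, M) = (3**2 - 60) + 55 = (9 - 60) + 55 = -51 + 55 = 4)
sqrt(g(-146, -190) + 48828) = sqrt(4 + 48828) = sqrt(48832) = 8*sqrt(763)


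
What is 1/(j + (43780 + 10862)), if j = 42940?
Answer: 1/97582 ≈ 1.0248e-5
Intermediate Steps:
1/(j + (43780 + 10862)) = 1/(42940 + (43780 + 10862)) = 1/(42940 + 54642) = 1/97582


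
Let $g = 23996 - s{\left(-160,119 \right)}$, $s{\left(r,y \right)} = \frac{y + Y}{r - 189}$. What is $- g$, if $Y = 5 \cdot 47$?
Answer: $- \frac{8374958}{349} \approx -23997.0$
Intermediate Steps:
$Y = 235$
$s{\left(r,y \right)} = \frac{235 + y}{-189 + r}$ ($s{\left(r,y \right)} = \frac{y + 235}{r - 189} = \frac{235 + y}{-189 + r}$)
$g = \frac{8374958}{349}$ ($g = 23996 - \frac{235 + 119}{-189 - 160} = 23996 - \frac{1}{-349} \cdot 354 = 23996 - \left(- \frac{1}{349}\right) 354 = 23996 - - \frac{354}{349} = 23996 + \frac{354}{349} = \frac{8374958}{349} \approx 23997.0$)
$- g = \left(-1\right) \frac{8374958}{349} = - \frac{8374958}{349}$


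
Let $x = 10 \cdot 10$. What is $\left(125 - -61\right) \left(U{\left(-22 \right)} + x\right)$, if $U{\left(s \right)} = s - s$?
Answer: $18600$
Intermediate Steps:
$x = 100$
$U{\left(s \right)} = 0$
$\left(125 - -61\right) \left(U{\left(-22 \right)} + x\right) = \left(125 - -61\right) \left(0 + 100\right) = \left(125 + 61\right) 100 = 186 \cdot 100 = 18600$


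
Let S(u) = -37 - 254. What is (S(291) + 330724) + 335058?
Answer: 665491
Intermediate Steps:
S(u) = -291
(S(291) + 330724) + 335058 = (-291 + 330724) + 335058 = 330433 + 335058 = 665491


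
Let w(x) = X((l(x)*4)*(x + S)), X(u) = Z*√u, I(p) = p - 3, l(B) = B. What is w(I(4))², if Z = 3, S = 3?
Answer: 144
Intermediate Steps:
I(p) = -3 + p
X(u) = 3*√u
w(x) = 6*√(x*(3 + x)) (w(x) = 3*√((x*4)*(x + 3)) = 3*√((4*x)*(3 + x)) = 3*√(4*x*(3 + x)) = 3*(2*√(x*(3 + x))) = 6*√(x*(3 + x)))
w(I(4))² = (6*√((-3 + 4)*(3 + (-3 + 4))))² = (6*√(1*(3 + 1)))² = (6*√(1*4))² = (6*√4)² = (6*2)² = 12² = 144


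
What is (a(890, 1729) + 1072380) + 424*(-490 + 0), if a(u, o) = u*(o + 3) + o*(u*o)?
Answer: 2663008590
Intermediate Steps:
a(u, o) = u*o**2 + u*(3 + o) (a(u, o) = u*(3 + o) + o*(o*u) = u*(3 + o) + u*o**2 = u*o**2 + u*(3 + o))
(a(890, 1729) + 1072380) + 424*(-490 + 0) = (890*(3 + 1729 + 1729**2) + 1072380) + 424*(-490 + 0) = (890*(3 + 1729 + 2989441) + 1072380) + 424*(-490) = (890*2991173 + 1072380) - 207760 = (2662143970 + 1072380) - 207760 = 2663216350 - 207760 = 2663008590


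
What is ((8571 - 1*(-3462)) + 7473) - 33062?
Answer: -13556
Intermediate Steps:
((8571 - 1*(-3462)) + 7473) - 33062 = ((8571 + 3462) + 7473) - 33062 = (12033 + 7473) - 33062 = 19506 - 33062 = -13556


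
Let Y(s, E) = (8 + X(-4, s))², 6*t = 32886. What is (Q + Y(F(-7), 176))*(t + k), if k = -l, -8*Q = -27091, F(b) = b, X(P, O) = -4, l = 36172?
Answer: -835378329/8 ≈ -1.0442e+8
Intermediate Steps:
t = 5481 (t = (⅙)*32886 = 5481)
Y(s, E) = 16 (Y(s, E) = (8 - 4)² = 4² = 16)
Q = 27091/8 (Q = -⅛*(-27091) = 27091/8 ≈ 3386.4)
k = -36172 (k = -1*36172 = -36172)
(Q + Y(F(-7), 176))*(t + k) = (27091/8 + 16)*(5481 - 36172) = (27219/8)*(-30691) = -835378329/8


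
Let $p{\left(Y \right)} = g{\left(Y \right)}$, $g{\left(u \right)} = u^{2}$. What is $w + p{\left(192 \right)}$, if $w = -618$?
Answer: $36246$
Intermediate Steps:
$p{\left(Y \right)} = Y^{2}$
$w + p{\left(192 \right)} = -618 + 192^{2} = -618 + 36864 = 36246$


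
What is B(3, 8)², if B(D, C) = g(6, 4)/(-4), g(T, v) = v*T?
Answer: 36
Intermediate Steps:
g(T, v) = T*v
B(D, C) = -6 (B(D, C) = (6*4)/(-4) = 24*(-¼) = -6)
B(3, 8)² = (-6)² = 36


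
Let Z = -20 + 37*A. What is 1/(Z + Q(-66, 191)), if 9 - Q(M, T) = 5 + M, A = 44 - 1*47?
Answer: -1/61 ≈ -0.016393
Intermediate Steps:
A = -3 (A = 44 - 47 = -3)
Z = -131 (Z = -20 + 37*(-3) = -20 - 111 = -131)
Q(M, T) = 4 - M (Q(M, T) = 9 - (5 + M) = 9 + (-5 - M) = 4 - M)
1/(Z + Q(-66, 191)) = 1/(-131 + (4 - 1*(-66))) = 1/(-131 + (4 + 66)) = 1/(-131 + 70) = 1/(-61) = -1/61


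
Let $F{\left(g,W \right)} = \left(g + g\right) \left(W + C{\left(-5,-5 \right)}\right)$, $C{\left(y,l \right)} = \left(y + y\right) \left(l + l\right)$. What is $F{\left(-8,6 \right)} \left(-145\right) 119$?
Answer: $29264480$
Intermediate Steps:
$C{\left(y,l \right)} = 4 l y$ ($C{\left(y,l \right)} = 2 y 2 l = 4 l y$)
$F{\left(g,W \right)} = 2 g \left(100 + W\right)$ ($F{\left(g,W \right)} = \left(g + g\right) \left(W + 4 \left(-5\right) \left(-5\right)\right) = 2 g \left(W + 100\right) = 2 g \left(100 + W\right)$)
$F{\left(-8,6 \right)} \left(-145\right) 119 = 2 \left(-8\right) \left(100 + 6\right) \left(-145\right) 119 = 2 \left(-8\right) 106 \left(-145\right) 119 = \left(-1696\right) \left(-145\right) 119 = 245920 \cdot 119 = 29264480$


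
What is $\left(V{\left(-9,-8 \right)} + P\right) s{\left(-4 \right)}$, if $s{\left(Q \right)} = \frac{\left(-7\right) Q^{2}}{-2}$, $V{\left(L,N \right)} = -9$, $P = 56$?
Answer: $2632$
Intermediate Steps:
$s{\left(Q \right)} = \frac{7 Q^{2}}{2}$ ($s{\left(Q \right)} = - 7 Q^{2} \left(- \frac{1}{2}\right) = \frac{7 Q^{2}}{2}$)
$\left(V{\left(-9,-8 \right)} + P\right) s{\left(-4 \right)} = \left(-9 + 56\right) \frac{7 \left(-4\right)^{2}}{2} = 47 \cdot \frac{7}{2} \cdot 16 = 47 \cdot 56 = 2632$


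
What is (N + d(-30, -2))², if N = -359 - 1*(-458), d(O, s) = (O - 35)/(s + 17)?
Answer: 80656/9 ≈ 8961.8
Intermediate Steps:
d(O, s) = (-35 + O)/(17 + s)
N = 99 (N = -359 + 458 = 99)
(N + d(-30, -2))² = (99 + (-35 - 30)/(17 - 2))² = (99 - 65/15)² = (99 + (1/15)*(-65))² = (99 - 13/3)² = (284/3)² = 80656/9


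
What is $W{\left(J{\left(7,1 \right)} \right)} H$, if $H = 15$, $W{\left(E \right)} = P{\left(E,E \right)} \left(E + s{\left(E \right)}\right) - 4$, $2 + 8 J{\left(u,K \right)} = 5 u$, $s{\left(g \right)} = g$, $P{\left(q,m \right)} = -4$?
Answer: $-555$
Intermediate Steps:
$J{\left(u,K \right)} = - \frac{1}{4} + \frac{5 u}{8}$
$W{\left(E \right)} = -4 - 8 E$ ($W{\left(E \right)} = - 4 \left(E + E\right) - 4 = - 4 \cdot 2 E - 4 = - 8 E - 4 = -4 - 8 E$)
$W{\left(J{\left(7,1 \right)} \right)} H = \left(-4 - 8 \left(- \frac{1}{4} + \frac{5}{8} \cdot 7\right)\right) 15 = \left(-4 - 8 \left(- \frac{1}{4} + \frac{35}{8}\right)\right) 15 = \left(-4 - 33\right) 15 = \left(-37\right) 15 = -555$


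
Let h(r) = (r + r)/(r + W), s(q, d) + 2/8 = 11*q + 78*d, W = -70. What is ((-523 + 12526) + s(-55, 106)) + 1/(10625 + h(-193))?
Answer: 219844285595/11179044 ≈ 19666.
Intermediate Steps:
s(q, d) = -¼ + 11*q + 78*d (s(q, d) = -¼ + (11*q + 78*d) = -¼ + 11*q + 78*d)
h(r) = 2*r/(-70 + r) (h(r) = (r + r)/(r - 70) = (2*r)/(-70 + r) = 2*r/(-70 + r))
((-523 + 12526) + s(-55, 106)) + 1/(10625 + h(-193)) = ((-523 + 12526) + (-¼ + 11*(-55) + 78*106)) + 1/(10625 + 2*(-193)/(-70 - 193)) = (12003 + (-¼ - 605 + 8268)) + 1/(10625 + 2*(-193)/(-263)) = (12003 + 30651/4) + 1/(10625 + 2*(-193)*(-1/263)) = 78663/4 + 1/(10625 + 386/263) = 78663/4 + 1/(2794761/263) = 78663/4 + 263/2794761 = 219844285595/11179044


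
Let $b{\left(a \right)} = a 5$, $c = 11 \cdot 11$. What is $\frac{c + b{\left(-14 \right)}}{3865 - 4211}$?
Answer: $- \frac{51}{346} \approx -0.1474$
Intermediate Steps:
$c = 121$
$b{\left(a \right)} = 5 a$
$\frac{c + b{\left(-14 \right)}}{3865 - 4211} = \frac{121 + 5 \left(-14\right)}{3865 - 4211} = \frac{121 - 70}{-346} = 51 \left(- \frac{1}{346}\right) = - \frac{51}{346}$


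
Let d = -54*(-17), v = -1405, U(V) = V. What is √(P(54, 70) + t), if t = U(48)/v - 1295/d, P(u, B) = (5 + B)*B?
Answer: √970141911950910/429930 ≈ 72.447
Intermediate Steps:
d = 918
P(u, B) = B*(5 + B)
t = -1863539/1289790 (t = 48/(-1405) - 1295/918 = 48*(-1/1405) - 1295*1/918 = -48/1405 - 1295/918 = -1863539/1289790 ≈ -1.4448)
√(P(54, 70) + t) = √(70*(5 + 70) - 1863539/1289790) = √(70*75 - 1863539/1289790) = √(5250 - 1863539/1289790) = √(6769533961/1289790) = √970141911950910/429930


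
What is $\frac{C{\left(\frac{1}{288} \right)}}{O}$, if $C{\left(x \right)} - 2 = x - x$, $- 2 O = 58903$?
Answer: $- \frac{4}{58903} \approx -6.7908 \cdot 10^{-5}$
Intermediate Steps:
$O = - \frac{58903}{2}$ ($O = \left(- \frac{1}{2}\right) 58903 = - \frac{58903}{2} \approx -29452.0$)
$C{\left(x \right)} = 2$ ($C{\left(x \right)} = 2 + \left(x - x\right) = 2 + 0 = 2$)
$\frac{C{\left(\frac{1}{288} \right)}}{O} = \frac{2}{- \frac{58903}{2}} = 2 \left(- \frac{2}{58903}\right) = - \frac{4}{58903}$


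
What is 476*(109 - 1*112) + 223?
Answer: -1205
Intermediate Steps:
476*(109 - 1*112) + 223 = 476*(109 - 112) + 223 = 476*(-3) + 223 = -1428 + 223 = -1205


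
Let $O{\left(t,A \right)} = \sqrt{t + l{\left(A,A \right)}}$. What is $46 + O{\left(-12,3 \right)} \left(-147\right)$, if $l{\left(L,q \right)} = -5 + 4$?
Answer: $46 - 147 i \sqrt{13} \approx 46.0 - 530.02 i$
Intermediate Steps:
$l{\left(L,q \right)} = -1$
$O{\left(t,A \right)} = \sqrt{-1 + t}$ ($O{\left(t,A \right)} = \sqrt{t - 1} = \sqrt{-1 + t}$)
$46 + O{\left(-12,3 \right)} \left(-147\right) = 46 + \sqrt{-1 - 12} \left(-147\right) = 46 + \sqrt{-13} \left(-147\right) = 46 + i \sqrt{13} \left(-147\right) = 46 - 147 i \sqrt{13}$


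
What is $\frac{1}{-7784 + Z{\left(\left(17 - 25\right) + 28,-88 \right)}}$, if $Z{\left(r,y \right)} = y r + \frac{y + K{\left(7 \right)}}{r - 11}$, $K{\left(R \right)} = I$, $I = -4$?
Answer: $- \frac{9}{85988} \approx -0.00010467$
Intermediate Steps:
$K{\left(R \right)} = -4$
$Z{\left(r,y \right)} = r y + \frac{-4 + y}{-11 + r}$ ($Z{\left(r,y \right)} = y r + \frac{y - 4}{r - 11} = r y + \frac{-4 + y}{-11 + r}$)
$\frac{1}{-7784 + Z{\left(\left(17 - 25\right) + 28,-88 \right)}} = \frac{1}{-7784 + \frac{-4 - 88 - 88 \left(\left(17 - 25\right) + 28\right)^{2} - 11 \left(\left(17 - 25\right) + 28\right) \left(-88\right)}{-11 + \left(\left(17 - 25\right) + 28\right)}} = \frac{1}{-7784 + \frac{-4 - 88 - 88 \left(-8 + 28\right)^{2} - 11 \left(-8 + 28\right) \left(-88\right)}{-11 + \left(-8 + 28\right)}} = \frac{1}{-7784 + \frac{-4 - 88 - 88 \cdot 20^{2} - 220 \left(-88\right)}{-11 + 20}} = \frac{1}{-7784 + \frac{-4 - 88 - 35200 + 19360}{9}} = \frac{1}{-7784 + \frac{1}{9} \left(-15932\right)} = \frac{1}{-7784 - \frac{15932}{9}} = \frac{1}{- \frac{85988}{9}} = - \frac{9}{85988}$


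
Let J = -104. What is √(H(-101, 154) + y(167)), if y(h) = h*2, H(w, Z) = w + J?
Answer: √129 ≈ 11.358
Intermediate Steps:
H(w, Z) = -104 + w (H(w, Z) = w - 104 = -104 + w)
y(h) = 2*h
√(H(-101, 154) + y(167)) = √((-104 - 101) + 2*167) = √(-205 + 334) = √129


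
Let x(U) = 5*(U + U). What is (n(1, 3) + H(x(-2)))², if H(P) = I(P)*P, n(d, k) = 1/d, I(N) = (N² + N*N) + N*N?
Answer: 575952001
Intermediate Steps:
I(N) = 3*N² (I(N) = (N² + N²) + N² = 2*N² + N² = 3*N²)
x(U) = 10*U (x(U) = 5*(2*U) = 10*U)
H(P) = 3*P³ (H(P) = (3*P²)*P = 3*P³)
(n(1, 3) + H(x(-2)))² = (1/1 + 3*(10*(-2))³)² = (1 + 3*(-20)³)² = (1 + 3*(-8000))² = (1 - 24000)² = (-23999)² = 575952001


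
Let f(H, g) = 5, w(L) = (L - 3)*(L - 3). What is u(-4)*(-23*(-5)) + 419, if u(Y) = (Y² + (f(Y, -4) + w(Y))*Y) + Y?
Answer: -23041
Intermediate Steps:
w(L) = (-3 + L)² (w(L) = (-3 + L)*(-3 + L) = (-3 + L)²)
u(Y) = Y + Y² + Y*(5 + (-3 + Y)²) (u(Y) = (Y² + (5 + (-3 + Y)²)*Y) + Y = (Y² + Y*(5 + (-3 + Y)²)) + Y = Y + Y² + Y*(5 + (-3 + Y)²))
u(-4)*(-23*(-5)) + 419 = (-4*(6 - 4 + (-3 - 4)²))*(-23*(-5)) + 419 = -4*(6 - 4 + (-7)²)*115 + 419 = -4*(6 - 4 + 49)*115 + 419 = -4*51*115 + 419 = -204*115 + 419 = -23460 + 419 = -23041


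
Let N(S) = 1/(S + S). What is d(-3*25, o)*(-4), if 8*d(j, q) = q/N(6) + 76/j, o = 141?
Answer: -63412/75 ≈ -845.49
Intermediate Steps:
N(S) = 1/(2*S)
d(j, q) = 3*q/2 + 19/(2*j) (d(j, q) = (q/(((½)/6)) + 76/j)/8 = (q/(((½)*(⅙))) + 76/j)/8 = (q/(1/12) + 76/j)/8 = (q*12 + 76/j)/8 = (12*q + 76/j)/8 = 3*q/2 + 19/(2*j))
d(-3*25, o)*(-4) = ((19 + 3*(-3*25)*141)/(2*((-3*25))))*(-4) = ((½)*(19 + 3*(-75)*141)/(-75))*(-4) = ((½)*(-1/75)*(19 - 31725))*(-4) = ((½)*(-1/75)*(-31706))*(-4) = (15853/75)*(-4) = -63412/75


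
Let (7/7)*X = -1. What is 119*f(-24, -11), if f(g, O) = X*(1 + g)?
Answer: 2737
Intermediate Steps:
X = -1
f(g, O) = -1 - g (f(g, O) = -(1 + g) = -1 - g)
119*f(-24, -11) = 119*(-1 - 1*(-24)) = 119*(-1 + 24) = 119*23 = 2737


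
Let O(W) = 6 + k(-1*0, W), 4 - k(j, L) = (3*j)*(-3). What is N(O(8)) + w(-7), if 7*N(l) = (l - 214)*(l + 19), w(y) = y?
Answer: -5965/7 ≈ -852.14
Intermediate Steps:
k(j, L) = 4 + 9*j (k(j, L) = 4 - 3*j*(-3) = 4 - (-9)*j = 4 + 9*j)
O(W) = 10 (O(W) = 6 + (4 + 9*(-1*0)) = 6 + (4 + 9*0) = 6 + (4 + 0) = 6 + 4 = 10)
N(l) = (-214 + l)*(19 + l)/7 (N(l) = ((l - 214)*(l + 19))/7 = ((-214 + l)*(19 + l))/7 = (-214 + l)*(19 + l)/7)
N(O(8)) + w(-7) = (-4066/7 - 195/7*10 + (1/7)*10**2) - 7 = (-4066/7 - 1950/7 + (1/7)*100) - 7 = (-4066/7 - 1950/7 + 100/7) - 7 = -5916/7 - 7 = -5965/7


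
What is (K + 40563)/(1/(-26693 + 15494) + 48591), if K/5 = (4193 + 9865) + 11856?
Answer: 1905319467/544170608 ≈ 3.5013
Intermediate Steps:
K = 129570 (K = 5*((4193 + 9865) + 11856) = 5*(14058 + 11856) = 5*25914 = 129570)
(K + 40563)/(1/(-26693 + 15494) + 48591) = (129570 + 40563)/(1/(-26693 + 15494) + 48591) = 170133/(1/(-11199) + 48591) = 170133/(-1/11199 + 48591) = 170133/(544170608/11199) = 170133*(11199/544170608) = 1905319467/544170608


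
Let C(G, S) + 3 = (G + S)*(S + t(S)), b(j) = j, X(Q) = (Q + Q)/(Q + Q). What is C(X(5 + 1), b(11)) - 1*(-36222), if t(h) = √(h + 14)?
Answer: 36411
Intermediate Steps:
X(Q) = 1 (X(Q) = (2*Q)/((2*Q)) = (2*Q)*(1/(2*Q)) = 1)
t(h) = √(14 + h)
C(G, S) = -3 + (G + S)*(S + √(14 + S))
C(X(5 + 1), b(11)) - 1*(-36222) = (-3 + 11² + 1*11 + 1*√(14 + 11) + 11*√(14 + 11)) - 1*(-36222) = (-3 + 121 + 11 + 1*√25 + 11*√25) + 36222 = (-3 + 121 + 11 + 1*5 + 11*5) + 36222 = (-3 + 121 + 11 + 5 + 55) + 36222 = 189 + 36222 = 36411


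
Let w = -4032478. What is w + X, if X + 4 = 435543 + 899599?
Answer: -2697340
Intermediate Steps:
X = 1335138 (X = -4 + (435543 + 899599) = -4 + 1335142 = 1335138)
w + X = -4032478 + 1335138 = -2697340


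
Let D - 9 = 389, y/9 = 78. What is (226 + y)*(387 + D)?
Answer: 728480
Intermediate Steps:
y = 702 (y = 9*78 = 702)
D = 398 (D = 9 + 389 = 398)
(226 + y)*(387 + D) = (226 + 702)*(387 + 398) = 928*785 = 728480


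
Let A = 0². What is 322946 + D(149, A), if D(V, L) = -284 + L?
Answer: 322662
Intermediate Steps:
A = 0
322946 + D(149, A) = 322946 + (-284 + 0) = 322946 - 284 = 322662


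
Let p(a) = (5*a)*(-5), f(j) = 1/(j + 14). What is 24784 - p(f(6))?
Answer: 99141/4 ≈ 24785.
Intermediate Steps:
f(j) = 1/(14 + j)
p(a) = -25*a
24784 - p(f(6)) = 24784 - (-25)/(14 + 6) = 24784 - (-25)/20 = 24784 - 1*(-5/4) = 24784 + 5/4 = 99141/4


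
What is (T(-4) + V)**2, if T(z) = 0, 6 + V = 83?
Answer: 5929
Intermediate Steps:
V = 77 (V = -6 + 83 = 77)
(T(-4) + V)**2 = (0 + 77)**2 = 77**2 = 5929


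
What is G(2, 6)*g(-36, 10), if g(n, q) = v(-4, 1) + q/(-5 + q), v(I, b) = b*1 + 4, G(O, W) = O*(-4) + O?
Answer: -42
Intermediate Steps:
G(O, W) = -3*O (G(O, W) = -4*O + O = -3*O)
v(I, b) = 4 + b (v(I, b) = b + 4 = 4 + b)
g(n, q) = 5 + q/(-5 + q) (g(n, q) = (4 + 1) + q/(-5 + q) = 5 + q/(-5 + q))
G(2, 6)*g(-36, 10) = (-3*2)*((-25 + 6*10)/(-5 + 10)) = -6*(-25 + 60)/5 = -6*35/5 = -6*7 = -42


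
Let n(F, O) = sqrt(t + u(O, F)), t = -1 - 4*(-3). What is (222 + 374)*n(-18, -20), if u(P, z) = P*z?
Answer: 596*sqrt(371) ≈ 11480.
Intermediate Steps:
t = 11 (t = -1 + 12 = 11)
n(F, O) = sqrt(11 + F*O) (n(F, O) = sqrt(11 + O*F) = sqrt(11 + F*O))
(222 + 374)*n(-18, -20) = (222 + 374)*sqrt(11 - 18*(-20)) = 596*sqrt(11 + 360) = 596*sqrt(371)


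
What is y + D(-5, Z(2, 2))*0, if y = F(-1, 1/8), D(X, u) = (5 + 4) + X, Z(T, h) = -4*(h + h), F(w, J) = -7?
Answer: -7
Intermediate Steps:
Z(T, h) = -8*h
D(X, u) = 9 + X
y = -7
y + D(-5, Z(2, 2))*0 = -7 + (9 - 5)*0 = -7 + 4*0 = -7 + 0 = -7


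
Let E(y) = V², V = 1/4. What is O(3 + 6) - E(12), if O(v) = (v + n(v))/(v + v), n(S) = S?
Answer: 15/16 ≈ 0.93750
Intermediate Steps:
V = ¼ ≈ 0.25000
E(y) = 1/16 (E(y) = (¼)² = 1/16)
O(v) = 1 (O(v) = (v + v)/(v + v) = (2*v)/((2*v)) = (2*v)*(1/(2*v)) = 1)
O(3 + 6) - E(12) = 1 - 1*1/16 = 1 - 1/16 = 15/16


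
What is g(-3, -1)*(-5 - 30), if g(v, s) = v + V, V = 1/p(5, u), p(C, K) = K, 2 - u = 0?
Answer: 175/2 ≈ 87.500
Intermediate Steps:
u = 2 (u = 2 - 1*0 = 2 + 0 = 2)
V = 1/2 ≈ 0.50000
g(v, s) = 1/2 + v (g(v, s) = v + 1/2 = 1/2 + v)
g(-3, -1)*(-5 - 30) = (1/2 - 3)*(-5 - 30) = -5/2*(-35) = 175/2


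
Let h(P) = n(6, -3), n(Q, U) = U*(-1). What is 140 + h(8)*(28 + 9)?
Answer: 251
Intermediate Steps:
n(Q, U) = -U
h(P) = 3 (h(P) = -1*(-3) = 3)
140 + h(8)*(28 + 9) = 140 + 3*(28 + 9) = 140 + 3*37 = 140 + 111 = 251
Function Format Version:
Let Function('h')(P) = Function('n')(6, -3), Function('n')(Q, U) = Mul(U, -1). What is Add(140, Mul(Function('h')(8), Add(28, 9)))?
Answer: 251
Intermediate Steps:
Function('n')(Q, U) = Mul(-1, U)
Function('h')(P) = 3 (Function('h')(P) = Mul(-1, -3) = 3)
Add(140, Mul(Function('h')(8), Add(28, 9))) = Add(140, Mul(3, Add(28, 9))) = Add(140, Mul(3, 37)) = Add(140, 111) = 251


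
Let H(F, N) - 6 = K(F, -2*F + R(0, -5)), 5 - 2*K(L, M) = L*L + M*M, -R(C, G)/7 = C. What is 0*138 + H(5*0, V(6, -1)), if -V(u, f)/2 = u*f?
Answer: 17/2 ≈ 8.5000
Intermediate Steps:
R(C, G) = -7*C
V(u, f) = -2*f*u (V(u, f) = -2*u*f = -2*f*u)
K(L, M) = 5/2 - L²/2 - M²/2 (K(L, M) = 5/2 - (L*L + M*M)/2 = 5/2 - (L² + M²)/2 = 5/2 + (-L²/2 - M²/2) = 5/2 - L²/2 - M²/2)
H(F, N) = 17/2 - 5*F²/2 (H(F, N) = 6 + (5/2 - F²/2 - (-2*F - 7*0)²/2) = 6 + (5/2 - F²/2 - (-2*F + 0)²/2) = 6 + (5/2 - F²/2 - 4*F²/2) = 6 + (5/2 - F²/2 - 2*F²) = 6 + (5/2 - 5*F²/2) = 17/2 - 5*F²/2)
0*138 + H(5*0, V(6, -1)) = 0*138 + (17/2 - 5*(5*0)²/2) = 0 + (17/2 - 5/2*0²) = 0 + (17/2 - 5/2*0) = 0 + (17/2 + 0) = 0 + 17/2 = 17/2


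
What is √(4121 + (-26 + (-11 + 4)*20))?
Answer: √3955 ≈ 62.889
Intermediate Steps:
√(4121 + (-26 + (-11 + 4)*20)) = √(4121 + (-26 - 7*20)) = √(4121 + (-26 - 140)) = √(4121 - 166) = √3955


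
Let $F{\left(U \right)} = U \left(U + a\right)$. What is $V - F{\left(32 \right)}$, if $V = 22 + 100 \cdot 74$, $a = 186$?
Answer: $446$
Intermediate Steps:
$V = 7422$ ($V = 22 + 7400 = 7422$)
$F{\left(U \right)} = U \left(186 + U\right)$ ($F{\left(U \right)} = U \left(U + 186\right) = U \left(186 + U\right)$)
$V - F{\left(32 \right)} = 7422 - 32 \left(186 + 32\right) = 7422 - 32 \cdot 218 = 7422 - 6976 = 446$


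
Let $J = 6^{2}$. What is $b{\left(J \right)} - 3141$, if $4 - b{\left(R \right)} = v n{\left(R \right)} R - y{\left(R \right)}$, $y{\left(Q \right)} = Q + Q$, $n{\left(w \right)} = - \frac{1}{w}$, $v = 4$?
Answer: $-3061$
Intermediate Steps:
$y{\left(Q \right)} = 2 Q$
$J = 36$
$b{\left(R \right)} = 8 + 2 R$ ($b{\left(R \right)} = 4 - \left(4 \left(- \frac{1}{R}\right) R - 2 R\right) = 4 - \left(- \frac{4}{R} R - 2 R\right) = 4 - \left(-4 - 2 R\right) = 4 + \left(4 + 2 R\right) = 8 + 2 R$)
$b{\left(J \right)} - 3141 = \left(8 + 2 \cdot 36\right) - 3141 = \left(8 + 72\right) - 3141 = 80 - 3141 = -3061$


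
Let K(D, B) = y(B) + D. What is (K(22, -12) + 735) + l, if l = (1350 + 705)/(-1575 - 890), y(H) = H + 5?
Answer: 369339/493 ≈ 749.17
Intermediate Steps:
y(H) = 5 + H
K(D, B) = 5 + B + D (K(D, B) = (5 + B) + D = 5 + B + D)
l = -411/493 (l = 2055/(-2465) = 2055*(-1/2465) = -411/493 ≈ -0.83367)
(K(22, -12) + 735) + l = ((5 - 12 + 22) + 735) - 411/493 = (15 + 735) - 411/493 = 750 - 411/493 = 369339/493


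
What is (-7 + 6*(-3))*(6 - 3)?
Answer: -75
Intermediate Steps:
(-7 + 6*(-3))*(6 - 3) = (-7 - 18)*3 = -25*3 = -75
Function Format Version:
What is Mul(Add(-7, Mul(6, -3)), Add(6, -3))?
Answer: -75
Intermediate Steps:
Mul(Add(-7, Mul(6, -3)), Add(6, -3)) = Mul(Add(-7, -18), 3) = Mul(-25, 3) = -75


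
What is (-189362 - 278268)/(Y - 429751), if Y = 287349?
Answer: 233815/71201 ≈ 3.2839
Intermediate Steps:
(-189362 - 278268)/(Y - 429751) = (-189362 - 278268)/(287349 - 429751) = -467630/(-142402) = -467630*(-1/142402) = 233815/71201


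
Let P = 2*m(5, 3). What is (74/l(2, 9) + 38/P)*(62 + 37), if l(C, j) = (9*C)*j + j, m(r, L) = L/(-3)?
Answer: -34925/19 ≈ -1838.2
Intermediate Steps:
m(r, L) = -L/3 (m(r, L) = L*(-⅓) = -L/3)
P = -2 (P = 2*(-⅓*3) = 2*(-1) = -2)
l(C, j) = j + 9*C*j (l(C, j) = 9*C*j + j = j + 9*C*j)
(74/l(2, 9) + 38/P)*(62 + 37) = (74/((9*(1 + 9*2))) + 38/(-2))*(62 + 37) = (74/((9*(1 + 18))) + 38*(-½))*99 = (74/((9*19)) - 19)*99 = (74/171 - 19)*99 = -3175/171*99 = -34925/19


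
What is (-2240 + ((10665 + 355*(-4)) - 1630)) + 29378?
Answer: 34753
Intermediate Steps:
(-2240 + ((10665 + 355*(-4)) - 1630)) + 29378 = (-2240 + ((10665 - 1420) - 1630)) + 29378 = (-2240 + (9245 - 1630)) + 29378 = (-2240 + 7615) + 29378 = 5375 + 29378 = 34753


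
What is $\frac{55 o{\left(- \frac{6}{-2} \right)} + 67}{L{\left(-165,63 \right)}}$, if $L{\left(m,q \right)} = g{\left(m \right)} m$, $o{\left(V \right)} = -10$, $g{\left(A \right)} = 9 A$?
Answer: $- \frac{161}{81675} \approx -0.0019712$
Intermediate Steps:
$L{\left(m,q \right)} = 9 m^{2}$ ($L{\left(m,q \right)} = 9 m m = 9 m^{2}$)
$\frac{55 o{\left(- \frac{6}{-2} \right)} + 67}{L{\left(-165,63 \right)}} = \frac{55 \left(-10\right) + 67}{9 \left(-165\right)^{2}} = \frac{-550 + 67}{9 \cdot 27225} = - \frac{483}{245025} = \left(-483\right) \frac{1}{245025} = - \frac{161}{81675}$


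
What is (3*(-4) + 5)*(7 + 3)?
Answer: -70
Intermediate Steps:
(3*(-4) + 5)*(7 + 3) = (-12 + 5)*10 = -7*10 = -70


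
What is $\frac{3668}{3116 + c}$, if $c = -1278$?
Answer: $\frac{1834}{919} \approx 1.9956$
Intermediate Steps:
$\frac{3668}{3116 + c} = \frac{3668}{3116 - 1278} = \frac{3668}{1838} = 3668 \cdot \frac{1}{1838} = \frac{1834}{919}$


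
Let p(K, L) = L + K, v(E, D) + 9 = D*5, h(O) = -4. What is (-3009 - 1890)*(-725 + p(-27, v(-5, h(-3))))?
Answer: 3826119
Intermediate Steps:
v(E, D) = -9 + 5*D (v(E, D) = -9 + D*5 = -9 + 5*D)
p(K, L) = K + L
(-3009 - 1890)*(-725 + p(-27, v(-5, h(-3)))) = (-3009 - 1890)*(-725 + (-27 + (-9 + 5*(-4)))) = -4899*(-725 + (-27 + (-9 - 20))) = -4899*(-725 + (-27 - 29)) = -4899*(-725 - 56) = -4899*(-781) = 3826119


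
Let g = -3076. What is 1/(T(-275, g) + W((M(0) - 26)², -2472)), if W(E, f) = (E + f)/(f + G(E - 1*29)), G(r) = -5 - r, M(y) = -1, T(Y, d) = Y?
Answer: -1059/290644 ≈ -0.0036436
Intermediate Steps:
W(E, f) = (E + f)/(24 + f - E) (W(E, f) = (E + f)/(f + (-5 - (E - 1*29))) = (E + f)/(f + (-5 - (E - 29))) = (E + f)/(f + (-5 - (-29 + E))) = (E + f)/(f + (-5 + (29 - E))) = (E + f)/(f + (24 - E)) = (E + f)/(24 + f - E))
1/(T(-275, g) + W((M(0) - 26)², -2472)) = 1/(-275 + ((-1 - 26)² - 2472)/(24 - 2472 - (-1 - 26)²)) = 1/(-275 + ((-27)² - 2472)/(24 - 2472 - 1*(-27)²)) = 1/(-275 + (729 - 2472)/(24 - 2472 - 1*729)) = 1/(-275 - 1743/(24 - 2472 - 729)) = 1/(-275 - 1743/(-3177)) = 1/(-275 - 1/3177*(-1743)) = 1/(-275 + 581/1059) = 1/(-290644/1059) = -1059/290644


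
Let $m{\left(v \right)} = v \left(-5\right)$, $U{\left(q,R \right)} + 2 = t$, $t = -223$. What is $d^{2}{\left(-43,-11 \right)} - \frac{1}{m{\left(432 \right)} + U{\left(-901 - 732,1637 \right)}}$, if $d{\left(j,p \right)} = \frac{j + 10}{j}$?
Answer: $\frac{2599114}{4409865} \approx 0.58939$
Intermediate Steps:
$U{\left(q,R \right)} = -225$ ($U{\left(q,R \right)} = -2 - 223 = -225$)
$m{\left(v \right)} = - 5 v$
$d{\left(j,p \right)} = \frac{10 + j}{j}$
$d^{2}{\left(-43,-11 \right)} - \frac{1}{m{\left(432 \right)} + U{\left(-901 - 732,1637 \right)}} = \left(\frac{10 - 43}{-43}\right)^{2} - \frac{1}{\left(-5\right) 432 - 225} = \left(\left(- \frac{1}{43}\right) \left(-33\right)\right)^{2} - \frac{1}{-2160 - 225} = \left(\frac{33}{43}\right)^{2} - \frac{1}{-2385} = \frac{1089}{1849} - - \frac{1}{2385} = \frac{1089}{1849} + \frac{1}{2385} = \frac{2599114}{4409865}$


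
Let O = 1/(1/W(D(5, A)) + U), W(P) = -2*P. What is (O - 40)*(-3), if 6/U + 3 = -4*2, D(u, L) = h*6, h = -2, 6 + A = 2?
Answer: 16752/133 ≈ 125.95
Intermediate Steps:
A = -4 (A = -6 + 2 = -4)
D(u, L) = -12 (D(u, L) = -2*6 = -12)
U = -6/11 (U = 6/(-3 - 4*2) = 6/(-3 - 8) = 6/(-11) = 6*(-1/11) = -6/11 ≈ -0.54545)
O = -264/133 (O = 1/(1/(-2*(-12)) - 6/11) = 1/(1/24 - 6/11) = 1/(-133/264) = -264/133 ≈ -1.9850)
(O - 40)*(-3) = (-264/133 - 40)*(-3) = -5584/133*(-3) = 16752/133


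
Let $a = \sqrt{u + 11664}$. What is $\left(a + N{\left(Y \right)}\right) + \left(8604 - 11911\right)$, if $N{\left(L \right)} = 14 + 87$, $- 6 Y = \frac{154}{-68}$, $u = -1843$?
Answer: $-3206 + \sqrt{9821} \approx -3106.9$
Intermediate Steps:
$Y = \frac{77}{204}$ ($Y = - \frac{154 \frac{1}{-68}}{6} = - \frac{154 \left(- \frac{1}{68}\right)}{6} = \left(- \frac{1}{6}\right) \left(- \frac{77}{34}\right) = \frac{77}{204} \approx 0.37745$)
$N{\left(L \right)} = 101$
$a = \sqrt{9821}$ ($a = \sqrt{-1843 + 11664} = \sqrt{9821} \approx 99.101$)
$\left(a + N{\left(Y \right)}\right) + \left(8604 - 11911\right) = \left(\sqrt{9821} + 101\right) + \left(8604 - 11911\right) = \left(101 + \sqrt{9821}\right) + \left(8604 - 11911\right) = \left(101 + \sqrt{9821}\right) - 3307 = -3206 + \sqrt{9821}$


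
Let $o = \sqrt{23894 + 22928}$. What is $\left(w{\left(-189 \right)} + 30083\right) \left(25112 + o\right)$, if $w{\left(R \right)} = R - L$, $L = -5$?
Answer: $750823688 + 29899 \sqrt{46822} \approx 7.5729 \cdot 10^{8}$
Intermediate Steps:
$w{\left(R \right)} = 5 + R$ ($w{\left(R \right)} = R - -5 = R + 5 = 5 + R$)
$o = \sqrt{46822} \approx 216.38$
$\left(w{\left(-189 \right)} + 30083\right) \left(25112 + o\right) = \left(\left(5 - 189\right) + 30083\right) \left(25112 + \sqrt{46822}\right) = \left(-184 + 30083\right) \left(25112 + \sqrt{46822}\right) = 29899 \left(25112 + \sqrt{46822}\right) = 750823688 + 29899 \sqrt{46822}$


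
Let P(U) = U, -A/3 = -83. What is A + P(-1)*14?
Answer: 235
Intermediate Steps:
A = 249 (A = -3*(-83) = 249)
A + P(-1)*14 = 249 - 1*14 = 249 - 14 = 235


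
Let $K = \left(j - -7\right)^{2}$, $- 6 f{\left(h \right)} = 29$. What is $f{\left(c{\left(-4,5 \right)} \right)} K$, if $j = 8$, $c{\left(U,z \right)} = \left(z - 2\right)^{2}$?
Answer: $- \frac{2175}{2} \approx -1087.5$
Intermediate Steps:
$c{\left(U,z \right)} = \left(-2 + z\right)^{2}$
$f{\left(h \right)} = - \frac{29}{6}$ ($f{\left(h \right)} = \left(- \frac{1}{6}\right) 29 = - \frac{29}{6}$)
$K = 225$ ($K = \left(8 - -7\right)^{2} = \left(8 + 7\right)^{2} = 15^{2} = 225$)
$f{\left(c{\left(-4,5 \right)} \right)} K = \left(- \frac{29}{6}\right) 225 = - \frac{2175}{2}$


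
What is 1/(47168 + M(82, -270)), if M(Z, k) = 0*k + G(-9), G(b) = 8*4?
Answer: 1/47200 ≈ 2.1186e-5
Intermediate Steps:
G(b) = 32
M(Z, k) = 32 (M(Z, k) = 0*k + 32 = 0 + 32 = 32)
1/(47168 + M(82, -270)) = 1/(47168 + 32) = 1/47200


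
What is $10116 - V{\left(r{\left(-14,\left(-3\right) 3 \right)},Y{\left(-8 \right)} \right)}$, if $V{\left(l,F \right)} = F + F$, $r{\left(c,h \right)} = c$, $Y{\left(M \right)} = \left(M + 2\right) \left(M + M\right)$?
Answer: $9924$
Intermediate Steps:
$Y{\left(M \right)} = 2 M \left(2 + M\right)$ ($Y{\left(M \right)} = \left(2 + M\right) 2 M = 2 M \left(2 + M\right)$)
$V{\left(l,F \right)} = 2 F$
$10116 - V{\left(r{\left(-14,\left(-3\right) 3 \right)},Y{\left(-8 \right)} \right)} = 10116 - 2 \cdot 2 \left(-8\right) \left(2 - 8\right) = 10116 - 2 \cdot 2 \left(-8\right) \left(-6\right) = 10116 - 2 \cdot 96 = 10116 - 192 = 9924$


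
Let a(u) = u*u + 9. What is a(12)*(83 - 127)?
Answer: -6732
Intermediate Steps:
a(u) = 9 + u² (a(u) = u² + 9 = 9 + u²)
a(12)*(83 - 127) = (9 + 12²)*(83 - 127) = (9 + 144)*(-44) = 153*(-44) = -6732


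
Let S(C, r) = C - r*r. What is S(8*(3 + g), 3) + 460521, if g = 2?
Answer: 460552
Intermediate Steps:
S(C, r) = C - r**2
S(8*(3 + g), 3) + 460521 = (8*(3 + 2) - 1*3**2) + 460521 = (8*5 - 1*9) + 460521 = (40 - 9) + 460521 = 31 + 460521 = 460552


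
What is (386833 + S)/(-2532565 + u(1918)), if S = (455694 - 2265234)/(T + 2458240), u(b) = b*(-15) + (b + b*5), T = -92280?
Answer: -6537354251/43091347778 ≈ -0.15171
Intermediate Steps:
u(b) = -9*b (u(b) = -15*b + (b + 5*b) = -15*b + 6*b = -9*b)
S = -90477/118298 (S = (455694 - 2265234)/(-92280 + 2458240) = -1809540/2365960 = -1809540*1/2365960 = -90477/118298 ≈ -0.76482)
(386833 + S)/(-2532565 + u(1918)) = (386833 - 90477/118298)/(-2532565 - 9*1918) = 45761479757/(118298*(-2532565 - 17262)) = (45761479757/118298)/(-2549827) = (45761479757/118298)*(-1/2549827) = -6537354251/43091347778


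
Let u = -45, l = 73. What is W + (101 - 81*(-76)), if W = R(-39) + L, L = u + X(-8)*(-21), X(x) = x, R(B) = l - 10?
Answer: 6443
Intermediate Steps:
R(B) = 63 (R(B) = 73 - 10 = 63)
L = 123 (L = -45 - 8*(-21) = -45 + 168 = 123)
W = 186 (W = 63 + 123 = 186)
W + (101 - 81*(-76)) = 186 + (101 - 81*(-76)) = 186 + (101 + 6156) = 186 + 6257 = 6443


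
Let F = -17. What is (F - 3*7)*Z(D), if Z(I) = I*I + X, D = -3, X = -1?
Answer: -304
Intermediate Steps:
Z(I) = -1 + I² (Z(I) = I*I - 1 = I² - 1 = -1 + I²)
(F - 3*7)*Z(D) = (-17 - 3*7)*(-1 + (-3)²) = (-17 - 21)*(-1 + 9) = -38*8 = -304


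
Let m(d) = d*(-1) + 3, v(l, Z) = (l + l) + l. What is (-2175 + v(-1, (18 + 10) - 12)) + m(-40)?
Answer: -2135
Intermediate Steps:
v(l, Z) = 3*l (v(l, Z) = 2*l + l = 3*l)
m(d) = 3 - d (m(d) = -d + 3 = 3 - d)
(-2175 + v(-1, (18 + 10) - 12)) + m(-40) = (-2175 + 3*(-1)) + (3 - 1*(-40)) = (-2175 - 3) + (3 + 40) = -2178 + 43 = -2135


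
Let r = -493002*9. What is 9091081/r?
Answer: -9091081/4437018 ≈ -2.0489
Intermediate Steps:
r = -4437018
9091081/r = 9091081/(-4437018) = 9091081*(-1/4437018) = -9091081/4437018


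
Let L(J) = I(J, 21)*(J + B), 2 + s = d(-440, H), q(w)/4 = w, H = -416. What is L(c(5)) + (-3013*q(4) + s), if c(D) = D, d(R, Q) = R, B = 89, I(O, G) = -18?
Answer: -50342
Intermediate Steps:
q(w) = 4*w
s = -442 (s = -2 - 440 = -442)
L(J) = -1602 - 18*J (L(J) = -18*(J + 89) = -18*(89 + J) = -1602 - 18*J)
L(c(5)) + (-3013*q(4) + s) = (-1602 - 18*5) + (-12052*4 - 442) = (-1602 - 90) + (-3013*16 - 442) = -1692 + (-48208 - 442) = -1692 - 48650 = -50342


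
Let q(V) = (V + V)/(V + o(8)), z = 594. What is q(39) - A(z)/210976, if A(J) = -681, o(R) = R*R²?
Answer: 885861/6118304 ≈ 0.14479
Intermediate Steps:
o(R) = R³
q(V) = 2*V/(512 + V) (q(V) = (V + V)/(V + 8³) = (2*V)/(V + 512) = (2*V)/(512 + V) = 2*V/(512 + V))
q(39) - A(z)/210976 = 2*39/(512 + 39) - (-681)/210976 = 2*39/551 - (-681)/210976 = 2*39*(1/551) - 1*(-681/210976) = 78/551 + 681/210976 = 885861/6118304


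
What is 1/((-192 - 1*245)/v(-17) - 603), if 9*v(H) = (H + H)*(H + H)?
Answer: -1156/701001 ≈ -0.0016491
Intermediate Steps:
v(H) = 4*H²/9 (v(H) = ((H + H)*(H + H))/9 = ((2*H)*(2*H))/9 = (4*H²)/9 = 4*H²/9)
1/((-192 - 1*245)/v(-17) - 603) = 1/((-192 - 1*245)/(((4/9)*(-17)²)) - 603) = 1/((-192 - 245)/(((4/9)*289)) - 603) = 1/(-437/1156/9 - 603) = 1/(-437*9/1156 - 603) = 1/(-3933/1156 - 603) = 1/(-701001/1156) = -1156/701001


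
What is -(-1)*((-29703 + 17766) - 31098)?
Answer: -43035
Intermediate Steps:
-(-1)*((-29703 + 17766) - 31098) = -(-1)*(-11937 - 31098) = -(-1)*(-43035) = -1*43035 = -43035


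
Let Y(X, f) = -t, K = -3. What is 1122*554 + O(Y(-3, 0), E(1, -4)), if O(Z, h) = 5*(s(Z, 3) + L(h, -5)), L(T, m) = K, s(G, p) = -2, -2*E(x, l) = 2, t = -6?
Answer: 621563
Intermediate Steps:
E(x, l) = -1 (E(x, l) = -½*2 = -1)
L(T, m) = -3
Y(X, f) = 6 (Y(X, f) = -1*(-6) = 6)
O(Z, h) = -25 (O(Z, h) = 5*(-2 - 3) = 5*(-5) = -25)
1122*554 + O(Y(-3, 0), E(1, -4)) = 1122*554 - 25 = 621588 - 25 = 621563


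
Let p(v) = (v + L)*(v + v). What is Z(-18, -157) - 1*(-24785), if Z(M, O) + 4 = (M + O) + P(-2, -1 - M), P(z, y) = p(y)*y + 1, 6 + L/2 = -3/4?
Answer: 26630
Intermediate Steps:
L = -27/2 (L = -12 + 2*(-3/4) = -12 - 3/2 = -27/2 ≈ -13.500)
p(v) = 2*v*(-27/2 + v) (p(v) = (v - 27/2)*(v + v) = (-27/2 + v)*(2*v) = 2*v*(-27/2 + v))
P(z, y) = 1 + y**2*(-27 + 2*y) (P(z, y) = (y*(-27 + 2*y))*y + 1 = y**2*(-27 + 2*y) + 1 = 1 + y**2*(-27 + 2*y))
Z(M, O) = -3 + M + O + (-1 - M)**2*(-29 - 2*M) (Z(M, O) = -4 + ((M + O) + (1 + (-1 - M)**2*(-27 + 2*(-1 - M)))) = -4 + ((M + O) + (1 + (-1 - M)**2*(-27 + (-2 - 2*M)))) = -4 + ((M + O) + (1 + (-1 - M)**2*(-29 - 2*M))) = -4 + (1 + M + O + (-1 - M)**2*(-29 - 2*M)) = -3 + M + O + (-1 - M)**2*(-29 - 2*M))
Z(-18, -157) - 1*(-24785) = (-3 - 18 - 157 - (1 - 18)**2*(29 + 2*(-18))) - 1*(-24785) = (-3 - 18 - 157 - 1*(-17)**2*(29 - 36)) + 24785 = (-3 - 18 - 157 - 1*289*(-7)) + 24785 = (-3 - 18 - 157 + 2023) + 24785 = 1845 + 24785 = 26630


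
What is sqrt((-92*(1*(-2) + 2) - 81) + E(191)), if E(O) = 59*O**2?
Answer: sqrt(2152298) ≈ 1467.1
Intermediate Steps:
sqrt((-92*(1*(-2) + 2) - 81) + E(191)) = sqrt((-92*(1*(-2) + 2) - 81) + 59*191**2) = sqrt((-92*(-2 + 2) - 81) + 59*36481) = sqrt((-92*0 - 81) + 2152379) = sqrt((0 - 81) + 2152379) = sqrt(-81 + 2152379) = sqrt(2152298)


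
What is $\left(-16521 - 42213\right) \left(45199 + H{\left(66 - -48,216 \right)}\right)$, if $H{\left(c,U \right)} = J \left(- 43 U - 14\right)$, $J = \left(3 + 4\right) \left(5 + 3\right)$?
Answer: $27940527342$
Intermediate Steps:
$J = 56$ ($J = 7 \cdot 8 = 56$)
$H{\left(c,U \right)} = -784 - 2408 U$ ($H{\left(c,U \right)} = 56 \left(- 43 U - 14\right) = 56 \left(-14 - 43 U\right) = -784 - 2408 U$)
$\left(-16521 - 42213\right) \left(45199 + H{\left(66 - -48,216 \right)}\right) = \left(-16521 - 42213\right) \left(45199 - 520912\right) = - 58734 \left(45199 - 520912\right) = \left(-58734\right) \left(-475713\right) = 27940527342$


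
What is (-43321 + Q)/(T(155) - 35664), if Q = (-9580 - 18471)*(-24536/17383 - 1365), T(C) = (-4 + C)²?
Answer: -665523587938/223597529 ≈ -2976.4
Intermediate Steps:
Q = 666276636881/17383 (Q = -28051*(-24536*1/17383 - 1365) = -28051*(-24536/17383 - 1365) = -28051*(-23752331/17383) = 666276636881/17383 ≈ 3.8329e+7)
(-43321 + Q)/(T(155) - 35664) = (-43321 + 666276636881/17383)/((-4 + 155)² - 35664) = 665523587938/(17383*(151² - 35664)) = 665523587938/(17383*(22801 - 35664)) = (665523587938/17383)/(-12863) = (665523587938/17383)*(-1/12863) = -665523587938/223597529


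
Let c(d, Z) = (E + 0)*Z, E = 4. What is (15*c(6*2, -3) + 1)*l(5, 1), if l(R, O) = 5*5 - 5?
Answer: -3580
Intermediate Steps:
l(R, O) = 20 (l(R, O) = 25 - 5 = 20)
c(d, Z) = 4*Z (c(d, Z) = (4 + 0)*Z = 4*Z)
(15*c(6*2, -3) + 1)*l(5, 1) = (15*(4*(-3)) + 1)*20 = (15*(-12) + 1)*20 = (-180 + 1)*20 = -179*20 = -3580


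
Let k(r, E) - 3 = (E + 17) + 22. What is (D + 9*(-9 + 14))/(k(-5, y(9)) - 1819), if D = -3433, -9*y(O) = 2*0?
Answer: 3388/1777 ≈ 1.9066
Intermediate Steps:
y(O) = 0 (y(O) = -2*0/9 = -⅑*0 = 0)
k(r, E) = 42 + E (k(r, E) = 3 + ((E + 17) + 22) = 3 + ((17 + E) + 22) = 3 + (39 + E) = 42 + E)
(D + 9*(-9 + 14))/(k(-5, y(9)) - 1819) = (-3433 + 9*(-9 + 14))/((42 + 0) - 1819) = (-3433 + 9*5)/(42 - 1819) = (-3433 + 45)/(-1777) = -3388*(-1/1777) = 3388/1777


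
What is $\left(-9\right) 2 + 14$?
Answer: $-4$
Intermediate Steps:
$\left(-9\right) 2 + 14 = -18 + 14 = -4$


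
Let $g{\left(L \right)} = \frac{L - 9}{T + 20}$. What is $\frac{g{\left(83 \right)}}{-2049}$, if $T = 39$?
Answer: $- \frac{74}{120891} \approx -0.00061212$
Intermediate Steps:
$g{\left(L \right)} = - \frac{9}{59} + \frac{L}{59}$ ($g{\left(L \right)} = \frac{L - 9}{39 + 20} = \frac{-9 + L}{59} = \left(-9 + L\right) \frac{1}{59} = - \frac{9}{59} + \frac{L}{59}$)
$\frac{g{\left(83 \right)}}{-2049} = \frac{- \frac{9}{59} + \frac{1}{59} \cdot 83}{-2049} = \left(- \frac{9}{59} + \frac{83}{59}\right) \left(- \frac{1}{2049}\right) = \frac{74}{59} \left(- \frac{1}{2049}\right) = - \frac{74}{120891}$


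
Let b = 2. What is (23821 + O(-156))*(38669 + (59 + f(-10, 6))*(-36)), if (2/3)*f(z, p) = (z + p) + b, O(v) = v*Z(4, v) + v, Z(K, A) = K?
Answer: 844521773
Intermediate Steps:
O(v) = 5*v (O(v) = v*4 + v = 4*v + v = 5*v)
f(z, p) = 3 + 3*p/2 + 3*z/2 (f(z, p) = 3*((z + p) + 2)/2 = 3*((p + z) + 2)/2 = 3*(2 + p + z)/2 = 3 + 3*p/2 + 3*z/2)
(23821 + O(-156))*(38669 + (59 + f(-10, 6))*(-36)) = (23821 + 5*(-156))*(38669 + (59 + (3 + (3/2)*6 + (3/2)*(-10)))*(-36)) = (23821 - 780)*(38669 + (59 + (3 + 9 - 15))*(-36)) = 23041*(38669 + (59 - 3)*(-36)) = 23041*(38669 + 56*(-36)) = 23041*(38669 - 2016) = 23041*36653 = 844521773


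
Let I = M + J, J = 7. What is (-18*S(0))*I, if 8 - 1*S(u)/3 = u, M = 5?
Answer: -5184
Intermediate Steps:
S(u) = 24 - 3*u
I = 12 (I = 5 + 7 = 12)
(-18*S(0))*I = -18*(24 - 3*0)*12 = -18*(24 + 0)*12 = -18*24*12 = -432*12 = -5184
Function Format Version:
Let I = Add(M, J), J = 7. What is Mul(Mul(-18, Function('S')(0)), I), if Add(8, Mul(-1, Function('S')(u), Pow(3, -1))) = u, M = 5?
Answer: -5184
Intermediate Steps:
Function('S')(u) = Add(24, Mul(-3, u))
I = 12 (I = Add(5, 7) = 12)
Mul(Mul(-18, Function('S')(0)), I) = Mul(Mul(-18, Add(24, Mul(-3, 0))), 12) = Mul(Mul(-18, Add(24, 0)), 12) = Mul(Mul(-18, 24), 12) = Mul(-432, 12) = -5184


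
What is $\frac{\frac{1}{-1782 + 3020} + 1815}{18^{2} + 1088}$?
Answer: $\frac{2246971}{1748056} \approx 1.2854$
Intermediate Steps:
$\frac{\frac{1}{-1782 + 3020} + 1815}{18^{2} + 1088} = \frac{\frac{1}{1238} + 1815}{324 + 1088} = \frac{\frac{1}{1238} + 1815}{1412} = \frac{2246971}{1238} \cdot \frac{1}{1412} = \frac{2246971}{1748056}$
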